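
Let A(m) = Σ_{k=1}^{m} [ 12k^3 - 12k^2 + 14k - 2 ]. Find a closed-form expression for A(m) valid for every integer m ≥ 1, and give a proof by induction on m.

A(m) = m(3m^3 + 2m^2 + 4m + 3)

We claim A(m) = m(3m^3 + 2m^2 + 4m + 3) for all m ≥ 1.
Base case (m = 1): A(1) = 12, and the closed form gives 12. They agree.
Inductive step: suppose the statement holds for some k ≥ 1, so A(k) = k(3k^3 + 2k^2 + 4k + 3).
Then A(k+1) = A(k) + (12k^3 + 24k^2 + 26k + 12) = (k(3k^3 + 2k^2 + 4k + 3)) + (12k^3 + 24k^2 + 26k + 12).
Simplifying, A(k+1) = (k + 1)(3k^3 + 11k^2 + 17k + 12) = (k+1)(3(k+1)^3 + 2(k+1)^2 + 4(k+1) + 3),
which is the closed form with m = k+1.
By the principle of mathematical induction, the result holds for all m ≥ 1.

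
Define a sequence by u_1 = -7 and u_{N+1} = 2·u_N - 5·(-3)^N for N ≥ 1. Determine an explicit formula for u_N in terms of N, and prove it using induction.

Computing the first terms: u_1 = -7, u_2 = 1, u_3 = -43. This suggests u_N = (-3)^N - 2^(N + 1).
When N = 1: the formula gives -7 = -7 = u_1.
Inductive step: assume the claim holds for N = m, so u_m = (-3)^m - 2^(m + 1).
Then u_{m+1} = 2·u_m - 5·(-3)^m = 2·((-3)^m - 2^(m + 1)) - 5·(-3)^m = (-3)^(m + 1) - 2^(m + 2) = (-3)^(m+1) - 2^((m+1) + 1),
which is the claimed formula at N = m+1.
By induction, the statement is established for all N ≥ 1.

u_N = (-3)^N - 2^(N + 1)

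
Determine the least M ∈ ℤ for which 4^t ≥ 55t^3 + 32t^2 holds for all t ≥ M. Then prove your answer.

At t = 7: 16384 < 20433, so the inequality fails and M ≥ 8. We prove 4^t ≥ 55t^3 + 32t^2 for all t ≥ 8.
Base step (t = 8): 4^t = 65536 and 55t^3 + 32t^2 = 30208, so 65536 ≥ 30208.
Inductive step: suppose the statement holds for some p ≥ 8, so 4^p ≥ 55p^3 + 32p^2.
Then 4^(p + 1) = 4·(4^p) ≥ 4·(55p^3 + 32p^2).
Also, for p ≥ 8 we have 4·(55p^3 + 32p^2) ≥ 55(p+1)^3 + 32(p+1)^2, since 4·(55p^3 + 32p^2) − (55(p+1)^3 + 32(p+1)^2) = 165p^3 - 69p^2 - 229p - 87, which is nonnegative for all p ≥ 8.
Combining, 4^(p + 1) ≥ 55(p+1)^3 + 32(p+1)^2.
Hence, by induction on t, the claim holds for every t ≥ 8.
Hence the smallest such M is 8.

M = 8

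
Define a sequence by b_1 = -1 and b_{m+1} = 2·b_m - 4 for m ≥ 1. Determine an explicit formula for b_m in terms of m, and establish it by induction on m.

b_m = -5·2^(m - 1) + 4

Computing the first terms: b_1 = -1, b_2 = -6, b_3 = -16. This suggests b_m = -5·2^(m - 1) + 4.
Base case (m = 1): the formula gives -1 = -1 = b_1.
For the inductive step, assume it holds for an arbitrary j ≥ 1, so b_j = -5·2^(j - 1) + 4.
Then b_{j+1} = 2·b_j - 4 = 2·(-5·2^(j - 1) + 4) - 4 = -5·2^j + 4 = -5·2^((j+1) - 1) + 4,
which is the claimed formula at m = j+1.
This completes the induction.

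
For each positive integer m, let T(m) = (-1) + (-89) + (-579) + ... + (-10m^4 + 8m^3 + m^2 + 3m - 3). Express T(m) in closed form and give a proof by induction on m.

We claim T(m) = -m(2m^4 + 3m^3 - m^2 - 4m + 1) for all m ≥ 1.
Base case (m = 1): T(1) = -1, and the closed form gives -1. They agree.
For the inductive step, assume it holds for an arbitrary k ≥ 1, so T(k) = k(-2k^4 - 3k^3 + k^2 + 4k - 1).
Then T(k+1) = T(k) + (3k - 10(k + 1)^4 + 8(k + 1)^3 + (k + 1)^2) = (k(-2k^4 - 3k^3 + k^2 + 4k - 1)) + (3k - 10(k + 1)^4 + 8(k + 1)^3 + (k + 1)^2).
Simplifying, T(k+1) = -(k + 1)(2k^4 + 11k^3 + 20k^2 + 11k + 1) = -(k+1)(2(k+1)^4 + 3(k+1)^3 - (k+1)^2 - 4(k+1) + 1),
which is the closed form with m = k+1.
Hence, by induction on m, the claim holds for every m ≥ 1.

T(m) = -m(2m^4 + 3m^3 - m^2 - 4m + 1)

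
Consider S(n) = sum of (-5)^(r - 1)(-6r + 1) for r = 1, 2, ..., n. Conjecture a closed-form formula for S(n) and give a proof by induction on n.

S(n) = (-5)^n·n

We claim S(n) = (-5)^n·n for all n ≥ 1.
Base case (n = 1): S(1) = -5, and the closed form gives -5. They agree.
Inductive step: assume the claim holds for n = r, so S(r) = (-5)^r·r.
Then S(r+1) = S(r) + ((-5)^r(-6r - 5)) = ((-5)^r·r) + ((-5)^r(-6r - 5)).
Simplifying, S(r+1) = (-5)^(r + 1)(r + 1) = (-5)^(r+1)·(r+1),
which is the closed form with n = r+1.
By induction, the statement is established for all n ≥ 1.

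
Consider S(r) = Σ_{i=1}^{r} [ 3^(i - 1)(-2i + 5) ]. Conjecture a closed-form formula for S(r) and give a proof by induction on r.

S(r) = 3^r(-r + 3) - 3

We claim S(r) = 3^r(-r + 3) - 3 for all r ≥ 1.
For the base case r = 1: S(1) = 3, and the closed form gives 3. They agree.
For the inductive step, assume it holds for an arbitrary i ≥ 1, so S(i) = 3^i(-i + 3) - 3.
Then S(i+1) = S(i) + (3^i(-2i + 3)) = (3^i(-i + 3) - 3) + (3^i(-2i + 3)).
Simplifying, S(i+1) = -3·3^i·i + 6·3^i - 3 = 3^(i+1)(-(i+1) + 3) - 3,
which is the closed form with r = i+1.
This completes the induction.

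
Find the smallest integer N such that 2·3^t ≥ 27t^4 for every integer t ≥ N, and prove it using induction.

At t = 11: 354294 < 395307, so the inequality fails and N ≥ 12. We prove 2·3^t ≥ 27t^4 for all t ≥ 12.
When t = 12: 2·3^t = 1062882 and 27t^4 = 559872, so 1062882 ≥ 559872.
For the inductive step, assume it holds for an arbitrary j ≥ 12, so 2·3^j ≥ 27j^4.
Then 2·3^(j + 1) = 3·(2·3^j) ≥ 3·(27j^4).
Also, for j ≥ 12 we have 3·(27j^4) ≥ 27(j+1)^4, since 3 ≥ (1 + 1/j)^4 for all j ≥ 12.
Combining, 2·3^(j + 1) ≥ 27(j+1)^4.
By induction, the statement is established for all t ≥ 12.
Hence the smallest such N is 12.

N = 12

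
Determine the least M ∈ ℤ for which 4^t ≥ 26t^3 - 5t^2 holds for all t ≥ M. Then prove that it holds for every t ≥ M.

M = 7

At t = 6: 4096 < 5436, so the inequality fails and M ≥ 7. We prove 4^t ≥ 26t^3 - 5t^2 for all t ≥ 7.
When t = 7: 4^t = 16384 and 26t^3 - 5t^2 = 8673, so 16384 ≥ 8673.
Inductive step: assume the claim holds for t = k, so 4^k ≥ 26k^3 - 5k^2.
Then 4^(k + 1) = 4·(4^k) ≥ 4·(26k^3 - 5k^2).
Also, for k ≥ 7 we have 4·(26k^3 - 5k^2) ≥ 26(k+1)^3 - 5(k+1)^2, since 4·(26k^3 - 5k^2) − (26(k+1)^3 - 5(k+1)^2) = 78k^3 - 93k^2 - 68k - 21, which is nonnegative for all k ≥ 7.
Combining, 4^(k + 1) ≥ 26(k+1)^3 - 5(k+1)^2.
By the principle of mathematical induction, the result holds for all t ≥ 7.
Hence the smallest such M is 7.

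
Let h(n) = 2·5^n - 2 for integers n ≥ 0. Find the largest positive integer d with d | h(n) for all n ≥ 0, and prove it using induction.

Computing the first values: h(0) = 0 and h(1) = 8; gcd(0, 8) = 8, so d ≤ 8.
We prove 8 | 2·5^n - 2 for all n ≥ 0 by induction on n.
Base step (n = 0): h(0) = 0 = 8·(0), so 8 | h(0).
Suppose the result is true for n = r, i.e. 8 | h(r). Then
h(r+1) = 2·5^(r+1) - 2 = 5·(2·5^r - 2) + 8 = 5·h(r) + 8. The first term is divisible by 8 by the inductive hypothesis, and 8 is divisible by 8. Hence 8 | h(r+1).
By induction, the statement is established for all n ≥ 0.
Therefore the largest such d is 8.

d = 8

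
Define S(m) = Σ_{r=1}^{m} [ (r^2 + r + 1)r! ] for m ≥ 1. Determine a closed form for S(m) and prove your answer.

We claim S(m) = (m + 1)(m + 1)! - 1 for all m ≥ 1.
When m = 1: S(1) = 3, and the closed form gives 3. They agree.
Inductive step: suppose the statement holds for some r ≥ 1, so S(r) = (r + 1)(r + 1)! - 1.
Then S(r+1) = S(r) + ((r^2 + 3r + 3)(r + 1)!) = ((r + 1)(r + 1)! - 1) + ((r^2 + 3r + 3)(r + 1)!).
Simplifying, S(r+1) = ((r+1) + 1)((r+1) + 1)! - 1,
which is the closed form with m = r+1.
By induction, the statement is established for all m ≥ 1.

S(m) = (m + 1)(m + 1)! - 1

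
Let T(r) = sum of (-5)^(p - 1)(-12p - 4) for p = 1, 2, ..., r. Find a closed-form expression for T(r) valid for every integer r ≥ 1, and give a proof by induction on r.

We claim T(r) = (-5)^r(2r + 1) - 1 for all r ≥ 1.
For the base case r = 1: T(1) = -16, and the closed form gives -16. They agree.
Inductive step: suppose the statement holds for some p ≥ 1, so T(p) = (-5)^p(2p + 1) - 1.
Then T(p+1) = T(p) + ((-5)^p(-12p - 16)) = ((-5)^p(2p + 1) - 1) + ((-5)^p(-12p - 16)).
Simplifying, T(p+1) = -10(-5)^p·p - 15(-5)^p - 1 = (-5)^(p+1)(2(p+1) + 1) - 1,
which is the closed form with r = p+1.
By the principle of mathematical induction, the result holds for all r ≥ 1.

T(r) = (-5)^r(2r + 1) - 1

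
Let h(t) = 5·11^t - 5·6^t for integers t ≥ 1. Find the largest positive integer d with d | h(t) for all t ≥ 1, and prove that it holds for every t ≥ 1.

d = 25

Computing the first values: h(1) = 25 and h(2) = 425; gcd(25, 425) = 25, so d ≤ 25.
We prove 25 | 5·11^t - 5·6^t for all t ≥ 1 by induction on t.
When t = 1: h(1) = 25 = 25·(1), so 25 | h(1).
Inductive step: suppose the statement holds for some j ≥ 1, i.e. 25 | h(j). Then
h(j+1) − 11·h(j) = (5·11^(j+1) - 5·6^(j+1)) − 11·(5·11^j - 5·6^j) = (-5)·6^j·(6 − 11) = (25)·6^j. Since 25 | h(j) by the inductive hypothesis, 25 | 11·h(j); and 25 | 25 since 25 = 25·1. Therefore 25 | h(j+1).
By induction, the statement is established for all t ≥ 1.
Therefore the largest such d is 25.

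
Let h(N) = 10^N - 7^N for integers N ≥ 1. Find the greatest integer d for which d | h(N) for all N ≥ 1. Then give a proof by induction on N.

Computing the first values: h(1) = 3 and h(2) = 51; gcd(3, 51) = 3, so d ≤ 3.
We prove 3 | 10^N - 7^N for all N ≥ 1 by induction on N.
Base step (N = 1): h(1) = 3 = 3·(1), so 3 | h(1).
Inductive step: assume the claim holds for N = k, i.e. 3 | h(k). Then
10^{k+1} − 7^{k+1} = 10·10^k − 7·7^k = 10·(10^k − 7^k) + (3)·7^k. The first term is divisible by 3 by the inductive hypothesis, and the second term (3)·7^k is divisible by 3 since 3 | 3. Hence 3 | h(k+1).
By the principle of mathematical induction, the result holds for all N ≥ 1.
Therefore the largest such d is 3.

d = 3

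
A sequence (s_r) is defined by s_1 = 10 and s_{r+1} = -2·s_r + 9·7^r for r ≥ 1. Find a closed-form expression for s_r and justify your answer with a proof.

Computing the first terms: s_1 = 10, s_2 = 43, s_3 = 355. This suggests s_r = 3(-2)^(r - 1) + 7^r.
Base case (r = 1): the formula gives 10 = 10 = s_1.
Inductive step: assume the claim holds for r = p, so s_p = 3(-2)^(p - 1) + 7^p.
Then s_{p+1} = -2·s_p + 9·7^p = -2·(3(-2)^(p - 1) + 7^p) + 9·7^p = 3(-2)^p + 7^(p + 1) = 3(-2)^((p+1) - 1) + 7^(p+1),
which is the claimed formula at r = p+1.
By the principle of mathematical induction, the result holds for all r ≥ 1.

s_r = 3(-2)^(r - 1) + 7^r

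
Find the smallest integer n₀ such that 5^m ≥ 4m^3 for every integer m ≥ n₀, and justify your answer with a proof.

At m = 2: 25 < 32, so the inequality fails and n₀ ≥ 3. We prove 5^m ≥ 4m^3 for all m ≥ 3.
When m = 3: 5^m = 125 and 4m^3 = 108, so 125 ≥ 108.
Suppose the result is true for m = i, so 5^i ≥ 4i^3.
Then 5^(i + 1) = 5·(5^i) ≥ 5·(4i^3).
Also, for i ≥ 3 we have 5·(4i^3) ≥ 4(i+1)^3, since 5 ≥ (1 + 1/i)^3 for all i ≥ 3.
Combining, 5^(i + 1) ≥ 4(i+1)^3.
By induction, the statement is established for all m ≥ 3.
Hence the smallest such n₀ is 3.

n₀ = 3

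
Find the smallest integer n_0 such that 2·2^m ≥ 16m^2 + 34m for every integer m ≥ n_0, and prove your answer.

n_0 = 10

At m = 9: 1024 < 1602, so the inequality fails and n_0 ≥ 10. We prove 2·2^m ≥ 16m^2 + 34m for all m ≥ 10.
When m = 10: 2·2^m = 2048 and 16m^2 + 34m = 1940, so 2048 ≥ 1940.
For the inductive step, assume it holds for an arbitrary r ≥ 10, so 2·2^r ≥ 16r^2 + 34r.
Then 2·2^(r + 1) = 2·(2·2^r) ≥ 2·(16r^2 + 34r).
Also, for r ≥ 10 we have 2·(16r^2 + 34r) ≥ 16(r+1)^2 + 34(r+1), since 2·(16r^2 + 34r) − (16(r+1)^2 + 34(r+1)) = 16r^2 + 2r - 50, which is nonnegative for all r ≥ 10.
Combining, 2·2^(r + 1) ≥ 16(r+1)^2 + 34(r+1).
By the principle of mathematical induction, the result holds for all m ≥ 10.
Hence the smallest such n_0 is 10.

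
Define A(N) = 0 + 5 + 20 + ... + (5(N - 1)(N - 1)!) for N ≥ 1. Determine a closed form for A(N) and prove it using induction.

A(N) = 5N! - 5

We claim A(N) = 5N! - 5 for all N ≥ 1.
Base case (N = 1): A(1) = 0, and the closed form gives 0. They agree.
Suppose the result is true for N = r, so A(r) = 5r! - 5.
Then A(r+1) = A(r) + (5r·r!) = (5r! - 5) + (5r·r!).
Simplifying, A(r+1) = 5(r+1)! - 5,
which is the closed form with N = r+1.
By induction, the statement is established for all N ≥ 1.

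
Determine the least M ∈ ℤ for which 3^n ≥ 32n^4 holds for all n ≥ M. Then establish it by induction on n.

M = 13

At n = 12: 531441 < 663552, so the inequality fails and M ≥ 13. We prove 3^n ≥ 32n^4 for all n ≥ 13.
For the base case n = 13: 3^n = 1594323 and 32n^4 = 913952, so 1594323 ≥ 913952.
Inductive step: assume the claim holds for n = i, so 3^i ≥ 32i^4.
Then 3^(i + 1) = 3·(3^i) ≥ 3·(32i^4).
Also, for i ≥ 13 we have 3·(32i^4) ≥ 32(i+1)^4, since 3 ≥ (1 + 1/i)^4 for all i ≥ 13.
Combining, 3^(i + 1) ≥ 32(i+1)^4.
By the principle of mathematical induction, the result holds for all n ≥ 13.
Hence the smallest such M is 13.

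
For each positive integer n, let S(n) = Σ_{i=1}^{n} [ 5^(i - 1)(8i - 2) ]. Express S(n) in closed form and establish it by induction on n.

S(n) = 5^n(2n - 1) + 1

We claim S(n) = 5^n(2n - 1) + 1 for all n ≥ 1.
When n = 1: S(1) = 6, and the closed form gives 6. They agree.
Inductive step: suppose the statement holds for some i ≥ 1, so S(i) = 5^i(2i - 1) + 1.
Then S(i+1) = S(i) + (5^i(8i + 6)) = (5^i(2i - 1) + 1) + (5^i(8i + 6)).
Simplifying, S(i+1) = 10·5^i·i + 5·5^i + 1 = 5^(i+1)(2(i+1) - 1) + 1,
which is the closed form with n = i+1.
Hence, by induction on n, the claim holds for every n ≥ 1.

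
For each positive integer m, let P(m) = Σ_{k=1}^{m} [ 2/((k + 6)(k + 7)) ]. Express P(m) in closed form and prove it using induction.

We claim P(m) = 2m/(7(m + 7)) for all m ≥ 1.
Base step (m = 1): P(1) = 1/28, and the closed form gives 1/28. They agree.
Inductive step: suppose the statement holds for some k ≥ 1, so P(k) = 2k/(7(k + 7)).
Then P(k+1) = P(k) + (2/((k + 7)(k + 8))) = (2k/(7(k + 7))) + (2/((k + 7)(k + 8))).
Simplifying, P(k+1) = 2(k + 1)/(7(k + 8)) = 2(k+1)/(7((k+1) + 7)),
which is the closed form with m = k+1.
This completes the induction.

P(m) = 2m/(7(m + 7))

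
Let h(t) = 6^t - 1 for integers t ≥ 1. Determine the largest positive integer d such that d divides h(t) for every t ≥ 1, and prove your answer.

d = 5

Computing the first values: h(1) = 5 and h(2) = 35; gcd(5, 35) = 5, so d ≤ 5.
We prove 5 | 6^t - 1 for all t ≥ 1 by induction on t.
When t = 1: h(1) = 5 = 5·(1), so 5 | h(1).
Inductive step: suppose the statement holds for some m ≥ 1, i.e. 5 | h(m). Then
6^{m+1} − 1^{m+1} = 6·6^m − 1·1^m = 6·(6^m − 1^m) + (5)·1^m. The first term is divisible by 5 by the inductive hypothesis, and the second term (5)·1^m is divisible by 5 since 5 | 5. Hence 5 | h(m+1).
This completes the induction.
Therefore the largest such d is 5.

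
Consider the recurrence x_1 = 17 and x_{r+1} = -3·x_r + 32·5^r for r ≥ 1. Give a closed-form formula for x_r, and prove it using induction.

x_r = (-3)^r + 4·5^r

Computing the first terms: x_1 = 17, x_2 = 109, x_3 = 473. This suggests x_r = (-3)^r + 4·5^r.
Base case (r = 1): the formula gives 17 = 17 = x_1.
For the inductive step, assume it holds for an arbitrary k ≥ 1, so x_k = (-3)^k + 4·5^k.
Then x_{k+1} = -3·x_k + 32·5^k = -3·((-3)^k + 4·5^k) + 32·5^k = (-3)^(k + 1) + 4·5^(k + 1),
which is the claimed formula at r = k+1.
By induction, the statement is established for all r ≥ 1.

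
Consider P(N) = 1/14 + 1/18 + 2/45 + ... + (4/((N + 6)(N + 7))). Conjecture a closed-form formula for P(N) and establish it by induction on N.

P(N) = 4N/(7(N + 7))

We claim P(N) = 4N/(7(N + 7)) for all N ≥ 1.
When N = 1: P(1) = 1/14, and the closed form gives 1/14. They agree.
Inductive step: suppose the statement holds for some j ≥ 1, so P(j) = 4j/(7(j + 7)).
Then P(j+1) = P(j) + (4/((j + 7)(j + 8))) = (4j/(7(j + 7))) + (4/((j + 7)(j + 8))).
Simplifying, P(j+1) = 4(j + 1)/(7(j + 8)) = 4(j+1)/(7((j+1) + 7)),
which is the closed form with N = j+1.
By the principle of mathematical induction, the result holds for all N ≥ 1.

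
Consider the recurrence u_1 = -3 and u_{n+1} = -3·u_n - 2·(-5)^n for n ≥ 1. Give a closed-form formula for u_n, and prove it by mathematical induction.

u_n = 2(-3)^(n - 1) + (-5)^n

Computing the first terms: u_1 = -3, u_2 = 19, u_3 = -107. This suggests u_n = 2(-3)^(n - 1) + (-5)^n.
When n = 1: the formula gives -3 = -3 = u_1.
Suppose the result is true for n = j, so u_j = 2(-3)^(j - 1) + (-5)^j.
Then u_{j+1} = -3·u_j - 2·(-5)^j = -3·(2(-3)^(j - 1) + (-5)^j) - 2·(-5)^j = 2(-3)^j + (-5)^(j + 1) = 2(-3)^((j+1) - 1) + (-5)^(j+1),
which is the claimed formula at n = j+1.
This completes the induction.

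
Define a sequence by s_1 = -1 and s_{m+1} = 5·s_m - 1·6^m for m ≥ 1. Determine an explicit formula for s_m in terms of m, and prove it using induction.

Computing the first terms: s_1 = -1, s_2 = -11, s_3 = -91. This suggests s_m = 5^m - 6^m.
Base step (m = 1): the formula gives -1 = -1 = s_1.
Inductive step: suppose the statement holds for some k ≥ 1, so s_k = 5^k - 6^k.
Then s_{k+1} = 5·s_k - 1·6^k = 5·(5^k - 6^k) - 1·6^k = 5^(k + 1) - 6^(k + 1),
which is the claimed formula at m = k+1.
By the principle of mathematical induction, the result holds for all m ≥ 1.

s_m = 5^m - 6^m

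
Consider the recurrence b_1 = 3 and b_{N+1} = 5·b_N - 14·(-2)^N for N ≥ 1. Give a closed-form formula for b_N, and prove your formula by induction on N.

b_N = -(-2)^(N + 1) + 7·5^(N - 1)

Computing the first terms: b_1 = 3, b_2 = 43, b_3 = 159. This suggests b_N = -(-2)^(N + 1) + 7·5^(N - 1).
When N = 1: the formula gives 3 = 3 = b_1.
Suppose the result is true for N = r, so b_r = -(-2)^(r + 1) + 7·5^(r - 1).
Then b_{r+1} = 5·b_r - 14·(-2)^r = 5·(-(-2)^(r + 1) + 7·5^(r - 1)) - 14·(-2)^r = -(-2)^(r + 2) + 7·5^r = -(-2)^((r+1) + 1) + 7·5^((r+1) - 1),
which is the claimed formula at N = r+1.
Hence, by induction on N, the claim holds for every N ≥ 1.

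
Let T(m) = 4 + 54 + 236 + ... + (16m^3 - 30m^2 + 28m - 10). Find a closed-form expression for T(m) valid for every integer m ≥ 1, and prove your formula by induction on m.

T(m) = m(4m^3 - 2m^2 + 3m - 1)

We claim T(m) = m(4m^3 - 2m^2 + 3m - 1) for all m ≥ 1.
When m = 1: T(1) = 4, and the closed form gives 4. They agree.
Inductive step: assume the claim holds for m = r, so T(r) = r(4r^3 - 2r^2 + 3r - 1).
Then T(r+1) = T(r) + (16r^3 + 18r^2 + 16r + 4) = (r(4r^3 - 2r^2 + 3r - 1)) + (16r^3 + 18r^2 + 16r + 4).
Simplifying, T(r+1) = (r + 1)(4r^3 + 10r^2 + 11r + 4) = (r+1)(4(r+1)^3 - 2(r+1)^2 + 3(r+1) - 1),
which is the closed form with m = r+1.
By the principle of mathematical induction, the result holds for all m ≥ 1.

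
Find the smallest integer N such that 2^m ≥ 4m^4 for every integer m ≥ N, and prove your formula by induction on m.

N = 19

At m = 18: 262144 < 419904, so the inequality fails and N ≥ 19. We prove 2^m ≥ 4m^4 for all m ≥ 19.
For the base case m = 19: 2^m = 524288 and 4m^4 = 521284, so 524288 ≥ 521284.
For the inductive step, assume it holds for an arbitrary k ≥ 19, so 2^k ≥ 4k^4.
Then 2^(k + 1) = 2·(2^k) ≥ 2·(4k^4).
Also, for k ≥ 19 we have 2·(4k^4) ≥ 4(k+1)^4, since 2 ≥ (1 + 1/k)^4 for all k ≥ 19.
Combining, 2^(k + 1) ≥ 4(k+1)^4.
By the principle of mathematical induction, the result holds for all m ≥ 19.
Hence the smallest such N is 19.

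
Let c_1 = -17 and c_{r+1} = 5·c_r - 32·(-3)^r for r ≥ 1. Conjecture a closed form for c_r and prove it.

c_r = 4(-3)^r - 5^r

Computing the first terms: c_1 = -17, c_2 = 11, c_3 = -233. This suggests c_r = 4(-3)^r - 5^r.
When r = 1: the formula gives -17 = -17 = c_1.
Inductive step: assume the claim holds for r = p, so c_p = 4(-3)^p - 5^p.
Then c_{p+1} = 5·c_p - 32·(-3)^p = 5·(4(-3)^p - 5^p) - 32·(-3)^p = 4(-3)^(p + 1) - 5^(p + 1),
which is the claimed formula at r = p+1.
By the principle of mathematical induction, the result holds for all r ≥ 1.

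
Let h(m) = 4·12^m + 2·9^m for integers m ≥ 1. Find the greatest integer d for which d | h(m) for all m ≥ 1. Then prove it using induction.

d = 6

Computing the first values: h(1) = 66 and h(2) = 738; gcd(66, 738) = 6, so d ≤ 6.
We prove 6 | 4·12^m + 2·9^m for all m ≥ 1 by induction on m.
When m = 1: h(1) = 66 = 6·(11), so 6 | h(1).
For the inductive step, assume it holds for an arbitrary r ≥ 1, i.e. 6 | h(r). Then
h(r+1) − 12·h(r) = (4·12^(r+1) + 2·9^(r+1)) − 12·(4·12^r + 2·9^r) = (2)·9^r·(9 − 12) = (-6)·9^r. Since 6 | h(r) by the inductive hypothesis, 6 | 12·h(r); and 6 | -6 since -6 = 6·-1. Therefore 6 | h(r+1).
Hence, by induction on m, the claim holds for every m ≥ 1.
Therefore the largest such d is 6.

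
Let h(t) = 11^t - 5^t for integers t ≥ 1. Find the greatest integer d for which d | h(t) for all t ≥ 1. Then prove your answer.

Computing the first values: h(1) = 6 and h(2) = 96; gcd(6, 96) = 6, so d ≤ 6.
We prove 6 | 11^t - 5^t for all t ≥ 1 by induction on t.
When t = 1: h(1) = 6 = 6·(1), so 6 | h(1).
Suppose the result is true for t = j, i.e. 6 | h(j). Then
11^{j+1} − 5^{j+1} = 11·11^j − 5·5^j = 11·(11^j − 5^j) + (6)·5^j. The first term is divisible by 6 by the inductive hypothesis, and the second term (6)·5^j is divisible by 6 since 6 | 6. Hence 6 | h(j+1).
By induction, the statement is established for all t ≥ 1.
Therefore the largest such d is 6.

d = 6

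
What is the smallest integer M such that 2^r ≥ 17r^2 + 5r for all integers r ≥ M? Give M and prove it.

At r = 11: 2048 < 2112, so the inequality fails and M ≥ 12. We prove 2^r ≥ 17r^2 + 5r for all r ≥ 12.
Base case (r = 12): 2^r = 4096 and 17r^2 + 5r = 2508, so 4096 ≥ 2508.
For the inductive step, assume it holds for an arbitrary i ≥ 12, so 2^i ≥ 17i^2 + 5i.
Then 2^(i + 1) = 2·(2^i) ≥ 2·(17i^2 + 5i).
Also, for i ≥ 12 we have 2·(17i^2 + 5i) ≥ 17(i+1)^2 + 5(i+1), since 2·(17i^2 + 5i) − (17(i+1)^2 + 5(i+1)) = 17i^2 - 29i - 22, which is nonnegative for all i ≥ 12.
Combining, 2^(i + 1) ≥ 17(i+1)^2 + 5(i+1).
This completes the induction.
Hence the smallest such M is 12.

M = 12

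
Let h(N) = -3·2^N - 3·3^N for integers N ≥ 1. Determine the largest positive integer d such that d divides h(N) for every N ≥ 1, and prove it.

d = 3

Computing the first values: h(1) = -15 and h(2) = -39; gcd(-15, -39) = 3, so d ≤ 3.
We prove 3 | -3·2^N - 3·3^N for all N ≥ 1 by induction on N.
When N = 1: h(1) = -15 = 3·(-5), so 3 | h(1).
Inductive step: assume the claim holds for N = r, i.e. 3 | h(r). Then
h(r+1) − 3·h(r) = (-3·2^(r+1) - 3·3^(r+1)) − 3·(-3·2^r - 3·3^r) = (-3)·2^r·(2 − 3) = (3)·2^r. Since 3 | h(r) by the inductive hypothesis, 3 | 3·h(r); and 3 | 3 since 3 = 3·1. Therefore 3 | h(r+1).
Hence, by induction on N, the claim holds for every N ≥ 1.
Therefore the largest such d is 3.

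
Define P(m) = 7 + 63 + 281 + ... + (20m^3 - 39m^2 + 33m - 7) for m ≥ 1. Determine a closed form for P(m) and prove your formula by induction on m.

P(m) = m(5m^3 - 3m^2 + 2m + 3)

We claim P(m) = m(5m^3 - 3m^2 + 2m + 3) for all m ≥ 1.
When m = 1: P(1) = 7, and the closed form gives 7. They agree.
Inductive step: suppose the statement holds for some k ≥ 1, so P(k) = k(5k^3 - 3k^2 + 2k + 3).
Then P(k+1) = P(k) + (20k^3 + 21k^2 + 15k + 7) = (k(5k^3 - 3k^2 + 2k + 3)) + (20k^3 + 21k^2 + 15k + 7).
Simplifying, P(k+1) = (k + 1)(5k^3 + 12k^2 + 11k + 7) = (k+1)(5(k+1)^3 - 3(k+1)^2 + 2(k+1) + 3),
which is the closed form with m = k+1.
By the principle of mathematical induction, the result holds for all m ≥ 1.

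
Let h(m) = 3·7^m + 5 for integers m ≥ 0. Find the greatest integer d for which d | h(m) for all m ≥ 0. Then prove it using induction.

Computing the first values: h(0) = 8 and h(1) = 26; gcd(8, 26) = 2, so d ≤ 2.
We prove 2 | 3·7^m + 5 for all m ≥ 0 by induction on m.
For the base case m = 0: h(0) = 8 = 2·(4), so 2 | h(0).
Inductive step: suppose the statement holds for some p ≥ 0, i.e. 2 | h(p). Then
h(p+1) = 3·7^(p+1) + 5 = 7·(3·7^p + 5) - 30 = 7·h(p) - 30. The first term is divisible by 2 by the inductive hypothesis, and -30 is divisible by 2. Hence 2 | h(p+1).
Hence, by induction on m, the claim holds for every m ≥ 0.
Therefore the largest such d is 2.

d = 2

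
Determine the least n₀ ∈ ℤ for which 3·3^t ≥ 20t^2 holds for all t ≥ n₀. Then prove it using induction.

At t = 4: 243 < 320, so the inequality fails and n₀ ≥ 5. We prove 3·3^t ≥ 20t^2 for all t ≥ 5.
Base step (t = 5): 3·3^t = 729 and 20t^2 = 500, so 729 ≥ 500.
Inductive step: assume the claim holds for t = k, so 3·3^k ≥ 20k^2.
Then 3·3^(k + 1) = 3·(3·3^k) ≥ 3·(20k^2).
Also, for k ≥ 5 we have 3·(20k^2) ≥ 20(k+1)^2, since 3 ≥ (1 + 1/k)^2 for all k ≥ 5.
Combining, 3·3^(k + 1) ≥ 20(k+1)^2.
By the principle of mathematical induction, the result holds for all t ≥ 5.
Hence the smallest such n₀ is 5.

n₀ = 5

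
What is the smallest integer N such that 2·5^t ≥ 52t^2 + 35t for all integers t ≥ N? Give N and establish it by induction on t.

N = 4

At t = 3: 250 < 573, so the inequality fails and N ≥ 4. We prove 2·5^t ≥ 52t^2 + 35t for all t ≥ 4.
Base step (t = 4): 2·5^t = 1250 and 52t^2 + 35t = 972, so 1250 ≥ 972.
Inductive step: suppose the statement holds for some m ≥ 4, so 2·5^m ≥ 52m^2 + 35m.
Then 2·5^(m + 1) = 5·(2·5^m) ≥ 5·(52m^2 + 35m).
Also, for m ≥ 4 we have 5·(52m^2 + 35m) ≥ 52(m+1)^2 + 35(m+1), since 5·(52m^2 + 35m) − (52(m+1)^2 + 35(m+1)) = 208m^2 + 36m - 87, which is nonnegative for all m ≥ 4.
Combining, 2·5^(m + 1) ≥ 52(m+1)^2 + 35(m+1).
This completes the induction.
Hence the smallest such N is 4.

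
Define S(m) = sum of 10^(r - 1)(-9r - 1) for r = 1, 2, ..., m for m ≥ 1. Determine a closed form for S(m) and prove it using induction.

We claim S(m) = -10^m·m for all m ≥ 1.
When m = 1: S(1) = -10, and the closed form gives -10. They agree.
Suppose the result is true for m = r, so S(r) = -10^r·r.
Then S(r+1) = S(r) + (10^r(-9r - 10)) = (-10^r·r) + (10^r(-9r - 10)).
Simplifying, S(r+1) = 10^(r + 1)(-r - 1) = -10^(r+1)·(r+1),
which is the closed form with m = r+1.
By the principle of mathematical induction, the result holds for all m ≥ 1.

S(m) = -10^m·m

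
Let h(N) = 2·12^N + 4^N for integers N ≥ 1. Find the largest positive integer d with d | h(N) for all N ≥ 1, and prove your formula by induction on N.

Computing the first values: h(1) = 28 and h(2) = 304; gcd(28, 304) = 4, so d ≤ 4.
We prove 4 | 2·12^N + 4^N for all N ≥ 1 by induction on N.
Base case (N = 1): h(1) = 28 = 4·(7), so 4 | h(1).
Suppose the result is true for N = j, i.e. 4 | h(j). Then
h(j+1) − 12·h(j) = (2·12^(j+1) + 4^(j+1)) − 12·(2·12^j + 4^j) = (1)·4^j·(4 − 12) = (-8)·4^j. Since 4 | h(j) by the inductive hypothesis, 4 | 12·h(j); and 4 | -8 since -8 = 4·-2. Therefore 4 | h(j+1).
By induction, the statement is established for all N ≥ 1.
Therefore the largest such d is 4.

d = 4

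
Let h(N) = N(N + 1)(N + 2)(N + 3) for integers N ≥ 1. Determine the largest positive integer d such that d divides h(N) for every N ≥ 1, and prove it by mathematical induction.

d = 24

Computing the first values: h(1) = 24 and h(2) = 120; gcd(24, 120) = 24, so d ≤ 24.
We prove 24 | N(N + 1)(N + 2)(N + 3) for all N ≥ 1 by induction on N.
Base case (N = 1): h(1) = 24 = 24·(1), so 24 | h(1).
Inductive step: suppose the statement holds for some r ≥ 1, i.e. 24 | h(r). Then
h(r+1) − h(r) = (r+1)·(r+2)·(r+3)·(r+4) − r·(r+1)·(r+2)·(r+3) = (r+1)·(r+2)·(r+3)·[(r+4) − r] = 4·(r+1)·(r+2)·(r+3). The product of 3 consecutive integers is divisible by (3)! = 6, so h(r+1) − h(r) is divisible by 4·6 = 24. By the inductive hypothesis 24 | h(r), hence 24 | h(r+1).
This completes the induction.
Therefore the largest such d is 24.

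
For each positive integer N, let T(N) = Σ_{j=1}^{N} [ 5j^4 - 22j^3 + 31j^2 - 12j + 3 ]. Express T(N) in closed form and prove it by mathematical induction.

We claim T(N) = N(N^4 - 3N^3 + N^2 + 4N + 2) for all N ≥ 1.
For the base case N = 1: T(1) = 5, and the closed form gives 5. They agree.
Inductive step: assume the claim holds for N = j, so T(j) = j(j^4 - 3j^3 + j^2 + 4j + 2).
Then T(j+1) = T(j) + (5j^4 - 2j^3 - 5j^2 + 4j + 5) = (j(j^4 - 3j^3 + j^2 + 4j + 2)) + (5j^4 - 2j^3 - 5j^2 + 4j + 5).
Simplifying, T(j+1) = (j + 1)(j^4 + j^3 - 2j^2 + j + 5) = (j+1)((j+1)^4 - 3(j+1)^3 + (j+1)^2 + 4(j+1) + 2),
which is the closed form with N = j+1.
By the principle of mathematical induction, the result holds for all N ≥ 1.

T(N) = N(N^4 - 3N^3 + N^2 + 4N + 2)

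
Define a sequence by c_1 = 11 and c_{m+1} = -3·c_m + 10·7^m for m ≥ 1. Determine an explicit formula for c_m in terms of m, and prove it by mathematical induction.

c_m = 4(-3)^(m - 1) + 7^m

Computing the first terms: c_1 = 11, c_2 = 37, c_3 = 379. This suggests c_m = 4(-3)^(m - 1) + 7^m.
Base case (m = 1): the formula gives 11 = 11 = c_1.
Inductive step: assume the claim holds for m = j, so c_j = 4(-3)^(j - 1) + 7^j.
Then c_{j+1} = -3·c_j + 10·7^j = -3·(4(-3)^(j - 1) + 7^j) + 10·7^j = 4(-3)^j + 7^(j + 1) = 4(-3)^((j+1) - 1) + 7^(j+1),
which is the claimed formula at m = j+1.
By induction, the statement is established for all m ≥ 1.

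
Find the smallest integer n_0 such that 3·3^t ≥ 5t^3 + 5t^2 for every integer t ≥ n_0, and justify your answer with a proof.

At t = 5: 729 < 750, so the inequality fails and n_0 ≥ 6. We prove 3·3^t ≥ 5t^3 + 5t^2 for all t ≥ 6.
Base case (t = 6): 3·3^t = 2187 and 5t^3 + 5t^2 = 1260, so 2187 ≥ 1260.
Suppose the result is true for t = p, so 3·3^p ≥ 5p^3 + 5p^2.
Then 3·3^(p + 1) = 3·(3·3^p) ≥ 3·(5p^3 + 5p^2).
Also, for p ≥ 6 we have 3·(5p^3 + 5p^2) ≥ 5(p+1)^3 + 5(p+1)^2, since 3·(5p^3 + 5p^2) − (5(p+1)^3 + 5(p+1)^2) = 10p^3 - 5p^2 - 25p - 10, which is nonnegative for all p ≥ 6.
Combining, 3·3^(p + 1) ≥ 5(p+1)^3 + 5(p+1)^2.
By the principle of mathematical induction, the result holds for all t ≥ 6.
Hence the smallest such n_0 is 6.

n_0 = 6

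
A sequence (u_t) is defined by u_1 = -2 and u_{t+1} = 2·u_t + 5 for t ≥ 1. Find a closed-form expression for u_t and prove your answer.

u_t = 3·2^(t - 1) - 5

Computing the first terms: u_1 = -2, u_2 = 1, u_3 = 7. This suggests u_t = 3·2^(t - 1) - 5.
When t = 1: the formula gives -2 = -2 = u_1.
For the inductive step, assume it holds for an arbitrary m ≥ 1, so u_m = 3·2^(m - 1) - 5.
Then u_{m+1} = 2·u_m + 5 = 2·(3·2^(m - 1) - 5) + 5 = 3·2^m - 5 = 3·2^((m+1) - 1) - 5,
which is the claimed formula at t = m+1.
By induction, the statement is established for all t ≥ 1.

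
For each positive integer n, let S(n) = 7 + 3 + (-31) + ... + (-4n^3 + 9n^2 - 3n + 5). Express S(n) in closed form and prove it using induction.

S(n) = -n(n^3 - n^2 - 2n - 5)

We claim S(n) = -n(n^3 - n^2 - 2n - 5) for all n ≥ 1.
Base step (n = 1): S(1) = 7, and the closed form gives 7. They agree.
For the inductive step, assume it holds for an arbitrary r ≥ 1, so S(r) = r(-r^3 + r^2 + 2r + 5).
Then S(r+1) = S(r) + (-4r^3 - 3r^2 + 3r + 7) = (r(-r^3 + r^2 + 2r + 5)) + (-4r^3 - 3r^2 + 3r + 7).
Simplifying, S(r+1) = -(r + 1)(r^3 + 2r^2 - r - 7) = -(r+1)((r+1)^3 - (r+1)^2 - 2(r+1) - 5),
which is the closed form with n = r+1.
By induction, the statement is established for all n ≥ 1.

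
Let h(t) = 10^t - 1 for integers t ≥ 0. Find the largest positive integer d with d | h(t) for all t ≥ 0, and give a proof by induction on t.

d = 9

Computing the first values: h(0) = 0 and h(1) = 9; gcd(0, 9) = 9, so d ≤ 9.
We prove 9 | 10^t - 1 for all t ≥ 0 by induction on t.
For the base case t = 0: h(0) = 0 = 9·(0), so 9 | h(0).
For the inductive step, assume it holds for an arbitrary p ≥ 0, i.e. 9 | h(p). Then
h(p+1) = 10^(p+1) - 1 = 10·(10^p - 1) + 9 = 10·h(p) + 9. The first term is divisible by 9 by the inductive hypothesis, and 9 is divisible by 9. Hence 9 | h(p+1).
Hence, by induction on t, the claim holds for every t ≥ 0.
Therefore the largest such d is 9.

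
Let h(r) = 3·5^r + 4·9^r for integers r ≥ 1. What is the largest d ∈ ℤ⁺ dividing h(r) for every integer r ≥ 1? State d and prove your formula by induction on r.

Computing the first values: h(1) = 51 and h(2) = 399; gcd(51, 399) = 3, so d ≤ 3.
We prove 3 | 3·5^r + 4·9^r for all r ≥ 1 by induction on r.
When r = 1: h(1) = 51 = 3·(17), so 3 | h(1).
Suppose the result is true for r = j, i.e. 3 | h(j). Then
h(j+1) − 9·h(j) = (3·5^(j+1) + 4·9^(j+1)) − 9·(3·5^j + 4·9^j) = (3)·5^j·(5 − 9) = (-12)·5^j. Since 3 | h(j) by the inductive hypothesis, 3 | 9·h(j); and 3 | -12 since -12 = 3·-4. Therefore 3 | h(j+1).
By the principle of mathematical induction, the result holds for all r ≥ 1.
Therefore the largest such d is 3.

d = 3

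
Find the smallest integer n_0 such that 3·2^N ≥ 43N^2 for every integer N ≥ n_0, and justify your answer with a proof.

At N = 10: 3072 < 4300, so the inequality fails and n_0 ≥ 11. We prove 3·2^N ≥ 43N^2 for all N ≥ 11.
When N = 11: 3·2^N = 6144 and 43N^2 = 5203, so 6144 ≥ 5203.
For the inductive step, assume it holds for an arbitrary m ≥ 11, so 3·2^m ≥ 43m^2.
Then 3·2^(m + 1) = 2·(3·2^m) ≥ 2·(43m^2).
Also, for m ≥ 11 we have 2·(43m^2) ≥ 43(m+1)^2, since 2 ≥ (1 + 1/m)^2 for all m ≥ 11.
Combining, 3·2^(m + 1) ≥ 43(m+1)^2.
By the principle of mathematical induction, the result holds for all N ≥ 11.
Hence the smallest such n_0 is 11.

n_0 = 11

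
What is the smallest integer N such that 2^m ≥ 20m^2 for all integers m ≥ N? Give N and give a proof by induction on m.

At m = 11: 2048 < 2420, so the inequality fails and N ≥ 12. We prove 2^m ≥ 20m^2 for all m ≥ 12.
Base case (m = 12): 2^m = 4096 and 20m^2 = 2880, so 4096 ≥ 2880.
Suppose the result is true for m = r, so 2^r ≥ 20r^2.
Then 2^(r + 1) = 2·(2^r) ≥ 2·(20r^2).
Also, for r ≥ 12 we have 2·(20r^2) ≥ 20(r+1)^2, since 2 ≥ (1 + 1/r)^2 for all r ≥ 12.
Combining, 2^(r + 1) ≥ 20(r+1)^2.
By induction, the statement is established for all m ≥ 12.
Hence the smallest such N is 12.

N = 12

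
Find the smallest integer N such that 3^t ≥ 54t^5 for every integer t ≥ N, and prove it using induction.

N = 17

At t = 16: 43046721 < 56623104, so the inequality fails and N ≥ 17. We prove 3^t ≥ 54t^5 for all t ≥ 17.
Base case (t = 17): 3^t = 129140163 and 54t^5 = 76672278, so 129140163 ≥ 76672278.
Suppose the result is true for t = m, so 3^m ≥ 54m^5.
Then 3^(m + 1) = 3·(3^m) ≥ 3·(54m^5).
Also, for m ≥ 17 we have 3·(54m^5) ≥ 54(m+1)^5, since 3 ≥ (1 + 1/m)^5 for all m ≥ 17.
Combining, 3^(m + 1) ≥ 54(m+1)^5.
By induction, the statement is established for all t ≥ 17.
Hence the smallest such N is 17.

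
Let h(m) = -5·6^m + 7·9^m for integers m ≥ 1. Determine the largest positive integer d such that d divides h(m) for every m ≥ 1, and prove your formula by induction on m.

Computing the first values: h(1) = 33 and h(2) = 387; gcd(33, 387) = 3, so d ≤ 3.
We prove 3 | -5·6^m + 7·9^m for all m ≥ 1 by induction on m.
For the base case m = 1: h(1) = 33 = 3·(11), so 3 | h(1).
Suppose the result is true for m = r, i.e. 3 | h(r). Then
h(r+1) − 9·h(r) = (-5·6^(r+1) + 7·9^(r+1)) − 9·(-5·6^r + 7·9^r) = (-5)·6^r·(6 − 9) = (15)·6^r. Since 3 | h(r) by the inductive hypothesis, 3 | 9·h(r); and 3 | 15 since 15 = 3·5. Therefore 3 | h(r+1).
This completes the induction.
Therefore the largest such d is 3.

d = 3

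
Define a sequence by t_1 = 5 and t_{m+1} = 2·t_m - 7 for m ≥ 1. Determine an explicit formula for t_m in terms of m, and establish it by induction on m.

t_m = -2^m + 7

Computing the first terms: t_1 = 5, t_2 = 3, t_3 = -1. This suggests t_m = -2^m + 7.
Base case (m = 1): the formula gives 5 = 5 = t_1.
Inductive step: assume the claim holds for m = k, so t_k = -2^k + 7.
Then t_{k+1} = 2·t_k - 7 = 2·(-2^k + 7) - 7 = -2^(k + 1) + 7,
which is the claimed formula at m = k+1.
This completes the induction.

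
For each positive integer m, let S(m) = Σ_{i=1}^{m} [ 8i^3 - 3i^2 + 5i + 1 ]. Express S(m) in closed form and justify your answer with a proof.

We claim S(m) = m(2m^3 + 3m^2 + 3m + 3) for all m ≥ 1.
Base step (m = 1): S(1) = 11, and the closed form gives 11. They agree.
For the inductive step, assume it holds for an arbitrary i ≥ 1, so S(i) = i(2i^3 + 3i^2 + 3i + 3).
Then S(i+1) = S(i) + (8i^3 + 21i^2 + 23i + 11) = (i(2i^3 + 3i^2 + 3i + 3)) + (8i^3 + 21i^2 + 23i + 11).
Simplifying, S(i+1) = (i + 1)(2i^3 + 9i^2 + 15i + 11) = (i+1)(2(i+1)^3 + 3(i+1)^2 + 3(i+1) + 3),
which is the closed form with m = i+1.
Hence, by induction on m, the claim holds for every m ≥ 1.

S(m) = m(2m^3 + 3m^2 + 3m + 3)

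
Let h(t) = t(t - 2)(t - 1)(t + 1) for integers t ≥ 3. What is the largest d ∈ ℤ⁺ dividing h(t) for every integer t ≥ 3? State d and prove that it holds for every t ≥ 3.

d = 24

Computing the first values: h(3) = 24 and h(4) = 120; gcd(24, 120) = 24, so d ≤ 24.
We prove 24 | t(t - 2)(t - 1)(t + 1) for all t ≥ 3 by induction on t.
Base case (t = 3): h(3) = 24 = 24·(1), so 24 | h(3).
Inductive step: assume the claim holds for t = j, i.e. 24 | h(j). Then
h(j+1) − h(j) = (j-1)·j·(j+1)·(j+2) − (j-2)·(j-1)·j·(j+1) = (j-1)·j·(j+1)·[(j+2) − (j-2)] = 4·(j-1)·j·(j+1). The product of 3 consecutive integers is divisible by (3)! = 6, so h(j+1) − h(j) is divisible by 4·6 = 24. By the inductive hypothesis 24 | h(j), hence 24 | h(j+1).
By induction, the statement is established for all t ≥ 3.
Therefore the largest such d is 24.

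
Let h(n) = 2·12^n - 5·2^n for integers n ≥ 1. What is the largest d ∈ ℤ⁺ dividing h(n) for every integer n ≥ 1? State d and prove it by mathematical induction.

Computing the first values: h(1) = 14 and h(2) = 268; gcd(14, 268) = 2, so d ≤ 2.
We prove 2 | 2·12^n - 5·2^n for all n ≥ 1 by induction on n.
Base case (n = 1): h(1) = 14 = 2·(7), so 2 | h(1).
Inductive step: suppose the statement holds for some m ≥ 1, i.e. 2 | h(m). Then
h(m+1) − 12·h(m) = (2·12^(m+1) - 5·2^(m+1)) − 12·(2·12^m - 5·2^m) = (-5)·2^m·(2 − 12) = (50)·2^m. Since 2 | h(m) by the inductive hypothesis, 2 | 12·h(m); and 2 | 50 since 50 = 2·25. Therefore 2 | h(m+1).
By induction, the statement is established for all n ≥ 1.
Therefore the largest such d is 2.

d = 2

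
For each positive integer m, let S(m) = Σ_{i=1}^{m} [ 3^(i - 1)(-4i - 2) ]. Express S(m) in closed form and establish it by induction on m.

We claim S(m) = -2·3^m·m for all m ≥ 1.
For the base case m = 1: S(1) = -6, and the closed form gives -6. They agree.
For the inductive step, assume it holds for an arbitrary i ≥ 1, so S(i) = -2·3^i·i.
Then S(i+1) = S(i) + (3^i(-4i - 6)) = (-2·3^i·i) + (3^i(-4i - 6)).
Simplifying, S(i+1) = 6·3^i(-i - 1) = -2·3^(i+1)·(i+1),
which is the closed form with m = i+1.
By the principle of mathematical induction, the result holds for all m ≥ 1.

S(m) = -2·3^m·m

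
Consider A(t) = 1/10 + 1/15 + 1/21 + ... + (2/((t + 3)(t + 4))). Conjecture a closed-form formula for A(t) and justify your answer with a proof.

We claim A(t) = t/(2(t + 4)) for all t ≥ 1.
For the base case t = 1: A(1) = 1/10, and the closed form gives 1/10. They agree.
Suppose the result is true for t = k, so A(k) = k/(2(k + 4)).
Then A(k+1) = A(k) + (2/((k + 4)(k + 5))) = (k/(2(k + 4))) + (2/((k + 4)(k + 5))).
Simplifying, A(k+1) = (k + 1)/(2(k + 5)) = (k+1)/(2((k+1) + 4)),
which is the closed form with t = k+1.
This completes the induction.

A(t) = t/(2(t + 4))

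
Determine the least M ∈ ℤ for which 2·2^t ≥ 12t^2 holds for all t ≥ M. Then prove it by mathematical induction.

M = 9

At t = 8: 512 < 768, so the inequality fails and M ≥ 9. We prove 2·2^t ≥ 12t^2 for all t ≥ 9.
Base case (t = 9): 2·2^t = 1024 and 12t^2 = 972, so 1024 ≥ 972.
Suppose the result is true for t = m, so 2·2^m ≥ 12m^2.
Then 2·2^(m + 1) = 2·(2·2^m) ≥ 2·(12m^2).
Also, for m ≥ 9 we have 2·(12m^2) ≥ 12(m+1)^2, since 2 ≥ (1 + 1/m)^2 for all m ≥ 9.
Combining, 2·2^(m + 1) ≥ 12(m+1)^2.
By induction, the statement is established for all t ≥ 9.
Hence the smallest such M is 9.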